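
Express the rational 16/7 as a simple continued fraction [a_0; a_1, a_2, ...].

Run the Euclidean algorithm on 16 and 7; the successive quotients are the partial quotients a_0, a_1, ... (each step inverts the fractional part left over by the previous one):
  16 = 2*7 + 2, so a_0 = 2.
  7 = 3*2 + 1, so a_1 = 3.
  2 = 2*1 + 0, so a_2 = 2.
The remainder reaches 0 after 3 divisions, so the expansion has 3 partial quotients, read off in order.

[2; 3, 2]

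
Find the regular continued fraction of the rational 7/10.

[0; 1, 2, 3]

Run the Euclidean algorithm on 7 and 10; the successive quotients are the partial quotients a_0, a_1, ... (each step inverts the fractional part left over by the previous one):
  7 = 0*10 + 7, so a_0 = 0.
  10 = 1*7 + 3, so a_1 = 1.
  7 = 2*3 + 1, so a_2 = 2.
  3 = 3*1 + 0, so a_3 = 3.
The remainder reaches 0 after 4 divisions, so the expansion has 4 partial quotients, read off in order.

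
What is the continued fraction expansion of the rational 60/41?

[1; 2, 6, 3]

Run the Euclidean algorithm on 60 and 41; the successive quotients are the partial quotients a_0, a_1, ... (each step inverts the fractional part left over by the previous one):
  60 = 1*41 + 19, so a_0 = 1.
  41 = 2*19 + 3, so a_1 = 2.
  19 = 6*3 + 1, so a_2 = 6.
  3 = 3*1 + 0, so a_3 = 3.
The remainder reaches 0 after 4 divisions, so the expansion has 4 partial quotients, read off in order.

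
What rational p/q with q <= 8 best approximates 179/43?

25/6

Expand x = 179/43 as a continued fraction with the Euclidean algorithm:
  179 = 4*43 + 7, so a_0 = 4.
  43 = 6*7 + 1, so a_1 = 6.
  7 = 7*1 + 0, so a_2 = 7.
so x = [4; 6, 7].
Convergents (p_i = a_i*p_{i-1} + p_{i-2}, q_i = a_i*q_{i-1} + q_{i-2} with p_{-2}=0, p_{-1}=1, q_{-2}=1, q_{-1}=0), until the denominator exceeds 8:
  i=0: a_0=4, p_0 = 4*1 + 0 = 4, q_0 = 4*0 + 1 = 1.
  i=1: a_1=6, p_1 = 6*4 + 1 = 25, q_1 = 6*1 + 0 = 6.
  i=2: a_2=7, p_2 = 7*25 + 4 = 179, q_2 = 7*6 + 1 = 43.
q_2 = 43 > 8, so the last convergent with denominator <= 8 is p_1/q_1 = 25/6.
The closest fraction with denominator <= 8 is either p_1/q_1 or the intermediate fraction (k*p_1 + p_0)/(k*q_1 + q_0) with the largest k >= 1 whose denominator stays <= 8; these approach x as k grows, and every other convergent or intermediate fraction in range is farther away.
Largest k: floor((8 - q_0)/q_1) = floor((8 - 1)/6) = 1.
That gives (1*25 + 4)/(1*6 + 1) = 29/7.
Compare the errors: |x - 25/6| = |179*6 - 25*43|/(43*6) = 1/258, and |x - 29/7| = |179*7 - 29*43|/(43*7) = 6/301.
Cross-multiplying, 1*301 = 301 < 1548 = 6*258, so 1/258 is smaller: the convergent 25/6 is closer to x than 29/7.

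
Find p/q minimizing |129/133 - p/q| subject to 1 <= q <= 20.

19/20

Expand x = 129/133 as a continued fraction with the Euclidean algorithm:
  129 = 0*133 + 129, so a_0 = 0.
  133 = 1*129 + 4, so a_1 = 1.
  129 = 32*4 + 1, so a_2 = 32.
  4 = 4*1 + 0, so a_3 = 4.
so x = [0; 1, 32, 4].
Convergents (p_i = a_i*p_{i-1} + p_{i-2}, q_i = a_i*q_{i-1} + q_{i-2} with p_{-2}=0, p_{-1}=1, q_{-2}=1, q_{-1}=0), until the denominator exceeds 20:
  i=0: a_0=0, p_0 = 0*1 + 0 = 0, q_0 = 0*0 + 1 = 1.
  i=1: a_1=1, p_1 = 1*0 + 1 = 1, q_1 = 1*1 + 0 = 1.
  i=2: a_2=32, p_2 = 32*1 + 0 = 32, q_2 = 32*1 + 1 = 33.
q_2 = 33 > 20, so the last convergent with denominator <= 20 is p_1/q_1 = 1/1.
The closest fraction with denominator <= 20 is either p_1/q_1 or the intermediate fraction (k*p_1 + p_0)/(k*q_1 + q_0) with the largest k >= 1 whose denominator stays <= 20; these approach x as k grows, and every other convergent or intermediate fraction in range is farther away.
Largest k: floor((20 - q_0)/q_1) = floor((20 - 1)/1) = 19.
That gives (19*1 + 0)/(19*1 + 1) = 19/20.
Compare the errors: |x - 1/1| = |129*1 - 1*133|/(133*1) = 4/133, and |x - 19/20| = |129*20 - 19*133|/(133*20) = 53/2660.
Cross-multiplying, 53*133 = 7049 < 10640 = 4*2660, so 53/2660 is smaller: the intermediate fraction 19/20 is closer to x than 1/1.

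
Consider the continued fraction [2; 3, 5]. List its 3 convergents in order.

2/1, 7/3, 37/16

Using the convergent recurrence p_i = a_i*p_{i-1} + p_{i-2}, q_i = a_i*q_{i-1} + q_{i-2} with p_{-2}=0, p_{-1}=1, q_{-2}=1, q_{-1}=0:
  i=0: a_0=2, p_0 = 2*1 + 0 = 2, q_0 = 2*0 + 1 = 1.
  i=1: a_1=3, p_1 = 3*2 + 1 = 7, q_1 = 3*1 + 0 = 3.
  i=2: a_2=5, p_2 = 5*7 + 2 = 37, q_2 = 5*3 + 1 = 16.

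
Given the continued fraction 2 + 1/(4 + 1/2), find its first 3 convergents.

2/1, 9/4, 20/9

Using the convergent recurrence p_i = a_i*p_{i-1} + p_{i-2}, q_i = a_i*q_{i-1} + q_{i-2} with p_{-2}=0, p_{-1}=1, q_{-2}=1, q_{-1}=0:
  i=0: a_0=2, p_0 = 2*1 + 0 = 2, q_0 = 2*0 + 1 = 1.
  i=1: a_1=4, p_1 = 4*2 + 1 = 9, q_1 = 4*1 + 0 = 4.
  i=2: a_2=2, p_2 = 2*9 + 2 = 20, q_2 = 2*4 + 1 = 9.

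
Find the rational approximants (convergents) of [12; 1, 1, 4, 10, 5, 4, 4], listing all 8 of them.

12/1, 13/1, 25/2, 113/9, 1155/92, 5888/469, 24707/1968, 104716/8341

Using the convergent recurrence p_i = a_i*p_{i-1} + p_{i-2}, q_i = a_i*q_{i-1} + q_{i-2} with p_{-2}=0, p_{-1}=1, q_{-2}=1, q_{-1}=0:
  i=0: a_0=12, p_0 = 12*1 + 0 = 12, q_0 = 12*0 + 1 = 1.
  i=1: a_1=1, p_1 = 1*12 + 1 = 13, q_1 = 1*1 + 0 = 1.
  i=2: a_2=1, p_2 = 1*13 + 12 = 25, q_2 = 1*1 + 1 = 2.
  i=3: a_3=4, p_3 = 4*25 + 13 = 113, q_3 = 4*2 + 1 = 9.
  i=4: a_4=10, p_4 = 10*113 + 25 = 1155, q_4 = 10*9 + 2 = 92.
  i=5: a_5=5, p_5 = 5*1155 + 113 = 5888, q_5 = 5*92 + 9 = 469.
  i=6: a_6=4, p_6 = 4*5888 + 1155 = 24707, q_6 = 4*469 + 92 = 1968.
  i=7: a_7=4, p_7 = 4*24707 + 5888 = 104716, q_7 = 4*1968 + 469 = 8341.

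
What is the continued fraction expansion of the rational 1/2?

[0; 2]

Run the Euclidean algorithm on 1 and 2; the successive quotients are the partial quotients a_0, a_1, ... (each step inverts the fractional part left over by the previous one):
  1 = 0*2 + 1, so a_0 = 0.
  2 = 2*1 + 0, so a_1 = 2.
The remainder reaches 0 after 2 divisions, so the expansion has 2 partial quotients, read off in order.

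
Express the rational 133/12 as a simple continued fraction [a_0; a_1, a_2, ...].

[11; 12]

Run the Euclidean algorithm on 133 and 12; the successive quotients are the partial quotients a_0, a_1, ... (each step inverts the fractional part left over by the previous one):
  133 = 11*12 + 1, so a_0 = 11.
  12 = 12*1 + 0, so a_1 = 12.
The remainder reaches 0 after 2 divisions, so the expansion has 2 partial quotients, read off in order.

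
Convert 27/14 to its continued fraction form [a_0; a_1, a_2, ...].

Run the Euclidean algorithm on 27 and 14; the successive quotients are the partial quotients a_0, a_1, ... (each step inverts the fractional part left over by the previous one):
  27 = 1*14 + 13, so a_0 = 1.
  14 = 1*13 + 1, so a_1 = 1.
  13 = 13*1 + 0, so a_2 = 13.
The remainder reaches 0 after 3 divisions, so the expansion has 3 partial quotients, read off in order.

[1; 1, 13]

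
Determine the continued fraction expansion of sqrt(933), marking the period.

Write x_i = (sqrt(933) + m_i)/d_i with (m_0, d_0) = (0, 1). a_0 = floor(sqrt(933)) = 30, since 30^2 = 900 <= 933 < 961 = 31^2.
Iterate m_{i+1} = d_i*a_i - m_i, d_{i+1} = (933 - m_{i+1}^2)/d_i, a_{i+1} = floor((a_0 + m_{i+1})/d_{i+1}):
  m_1 = 1*30 - 0 = 30, d_1 = (933 - 30^2)/1 = 33/1 = 33, a_1 = floor((30 + 30)/33) = 1.
  m_2 = 33*1 - 30 = 3, d_2 = (933 - 3^2)/33 = 924/33 = 28, a_2 = floor((30 + 3)/28) = 1.
  m_3 = 28*1 - 3 = 25, d_3 = (933 - 25^2)/28 = 308/28 = 11, a_3 = floor((30 + 25)/11) = 5.
  m_4 = 11*5 - 25 = 30, d_4 = (933 - 30^2)/11 = 33/11 = 3, a_4 = floor((30 + 30)/3) = 20.
  m_5 = 3*20 - 30 = 30, d_5 = (933 - 30^2)/3 = 33/3 = 11, a_5 = floor((30 + 30)/11) = 5.
  m_6 = 11*5 - 30 = 25, d_6 = (933 - 25^2)/11 = 308/11 = 28, a_6 = floor((30 + 25)/28) = 1.
  m_7 = 28*1 - 25 = 3, d_7 = (933 - 3^2)/28 = 924/28 = 33, a_7 = floor((30 + 3)/33) = 1.
  m_8 = 33*1 - 3 = 30, d_8 = (933 - 30^2)/33 = 33/33 = 1, a_8 = floor((30 + 30)/1) = 60.
  m_9 = 1*60 - 30 = 30, d_9 = (933 - 30^2)/1 = 33/1 = 33: (m_9, d_9) = (m_1, d_1) = (30, 33), so from here the quotients repeat a_1, ..., a_8; the period length is 8.
Hence the expansion of sqrt(933) is a_0 = 30 followed by the repeating block 1, 1, 5, 20, 5, 1, 1, 60 (period 8).

[30; (1, 1, 5, 20, 5, 1, 1, 60)]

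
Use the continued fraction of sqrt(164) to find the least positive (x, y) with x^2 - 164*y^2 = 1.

First expand sqrt(164) as a continued fraction. With x_i = (sqrt(164) + m_i)/d_i and (m_0, d_0) = (0, 1): a_0 = floor(sqrt(164)) = 12, since 12^2 = 144 <= 164 < 169 = 13^2.
Iterate m_{i+1} = d_i*a_i - m_i, d_{i+1} = (164 - m_{i+1}^2)/d_i, a_{i+1} = floor((a_0 + m_{i+1})/d_{i+1}):
  m_1 = 1*12 - 0 = 12, d_1 = (164 - 12^2)/1 = 20/1 = 20, a_1 = floor((12 + 12)/20) = 1.
  m_2 = 20*1 - 12 = 8, d_2 = (164 - 8^2)/20 = 100/20 = 5, a_2 = floor((12 + 8)/5) = 4.
  m_3 = 5*4 - 8 = 12, d_3 = (164 - 12^2)/5 = 20/5 = 4, a_3 = floor((12 + 12)/4) = 6.
  m_4 = 4*6 - 12 = 12, d_4 = (164 - 12^2)/4 = 20/4 = 5, a_4 = floor((12 + 12)/5) = 4.
  m_5 = 5*4 - 12 = 8, d_5 = (164 - 8^2)/5 = 100/5 = 20, a_5 = floor((12 + 8)/20) = 1.
  m_6 = 20*1 - 8 = 12, d_6 = (164 - 12^2)/20 = 20/20 = 1, a_6 = floor((12 + 12)/1) = 24.
  m_7 = 1*24 - 12 = 12, d_7 = (164 - 12^2)/1 = 20/1 = 20: (m_7, d_7) = (m_1, d_1) = (12, 20), so from here the quotients repeat a_1, ..., a_6; the period length is 6.
So sqrt(164) = [12; (1, 4, 6, 4, 1, 24)] with period length k = 6.
k is even, so the fundamental solution of x^2 - 164y^2 = 1 is (p_{k-1}, q_{k-1}) = (p_5, q_5); compute convergents through index 5.
Convergents (p_i = a_i*p_{i-1} + p_{i-2}, q_i = a_i*q_{i-1} + q_{i-2} with p_{-2}=0, p_{-1}=1, q_{-2}=1, q_{-1}=0):
  i=0: a_0=12, p_0 = 12*1 + 0 = 12, q_0 = 12*0 + 1 = 1.
  i=1: a_1=1, p_1 = 1*12 + 1 = 13, q_1 = 1*1 + 0 = 1.
  i=2: a_2=4, p_2 = 4*13 + 12 = 64, q_2 = 4*1 + 1 = 5.
  i=3: a_3=6, p_3 = 6*64 + 13 = 397, q_3 = 6*5 + 1 = 31.
  i=4: a_4=4, p_4 = 4*397 + 64 = 1652, q_4 = 4*31 + 5 = 129.
  i=5: a_5=1, p_5 = 1*1652 + 397 = 2049, q_5 = 1*129 + 31 = 160.
Check: 2049^2 - 164*160^2 = 4198401 - 4198400 = 1, so (x, y) = (2049, 160) solves the equation, and by the theorem it is the least positive solution.

(x, y) = (2049, 160)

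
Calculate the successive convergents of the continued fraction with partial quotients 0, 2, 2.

Using the convergent recurrence p_i = a_i*p_{i-1} + p_{i-2}, q_i = a_i*q_{i-1} + q_{i-2} with p_{-2}=0, p_{-1}=1, q_{-2}=1, q_{-1}=0:
  i=0: a_0=0, p_0 = 0*1 + 0 = 0, q_0 = 0*0 + 1 = 1.
  i=1: a_1=2, p_1 = 2*0 + 1 = 1, q_1 = 2*1 + 0 = 2.
  i=2: a_2=2, p_2 = 2*1 + 0 = 2, q_2 = 2*2 + 1 = 5.

0/1, 1/2, 2/5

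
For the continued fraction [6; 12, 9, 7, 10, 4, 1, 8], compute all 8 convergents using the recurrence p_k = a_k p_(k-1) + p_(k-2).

Using the convergent recurrence p_i = a_i*p_{i-1} + p_{i-2}, q_i = a_i*q_{i-1} + q_{i-2} with p_{-2}=0, p_{-1}=1, q_{-2}=1, q_{-1}=0:
  i=0: a_0=6, p_0 = 6*1 + 0 = 6, q_0 = 6*0 + 1 = 1.
  i=1: a_1=12, p_1 = 12*6 + 1 = 73, q_1 = 12*1 + 0 = 12.
  i=2: a_2=9, p_2 = 9*73 + 6 = 663, q_2 = 9*12 + 1 = 109.
  i=3: a_3=7, p_3 = 7*663 + 73 = 4714, q_3 = 7*109 + 12 = 775.
  i=4: a_4=10, p_4 = 10*4714 + 663 = 47803, q_4 = 10*775 + 109 = 7859.
  i=5: a_5=4, p_5 = 4*47803 + 4714 = 195926, q_5 = 4*7859 + 775 = 32211.
  i=6: a_6=1, p_6 = 1*195926 + 47803 = 243729, q_6 = 1*32211 + 7859 = 40070.
  i=7: a_7=8, p_7 = 8*243729 + 195926 = 2145758, q_7 = 8*40070 + 32211 = 352771.

6/1, 73/12, 663/109, 4714/775, 47803/7859, 195926/32211, 243729/40070, 2145758/352771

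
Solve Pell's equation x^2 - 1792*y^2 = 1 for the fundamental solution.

First expand sqrt(1792) as a continued fraction. With x_i = (sqrt(1792) + m_i)/d_i and (m_0, d_0) = (0, 1): a_0 = floor(sqrt(1792)) = 42, since 42^2 = 1764 <= 1792 < 1849 = 43^2.
Iterate m_{i+1} = d_i*a_i - m_i, d_{i+1} = (1792 - m_{i+1}^2)/d_i, a_{i+1} = floor((a_0 + m_{i+1})/d_{i+1}):
  m_1 = 1*42 - 0 = 42, d_1 = (1792 - 42^2)/1 = 28/1 = 28, a_1 = floor((42 + 42)/28) = 3.
  m_2 = 28*3 - 42 = 42, d_2 = (1792 - 42^2)/28 = 28/28 = 1, a_2 = floor((42 + 42)/1) = 84.
  m_3 = 1*84 - 42 = 42, d_3 = (1792 - 42^2)/1 = 28/1 = 28: (m_3, d_3) = (m_1, d_1) = (42, 28), so from here the quotients repeat a_1, a_2; the period length is 2.
So sqrt(1792) = [42; (3, 84)] with period length k = 2.
k is even, so the fundamental solution of x^2 - 1792y^2 = 1 is (p_{k-1}, q_{k-1}) = (p_1, q_1); compute convergents through index 1.
Convergents (p_i = a_i*p_{i-1} + p_{i-2}, q_i = a_i*q_{i-1} + q_{i-2} with p_{-2}=0, p_{-1}=1, q_{-2}=1, q_{-1}=0):
  i=0: a_0=42, p_0 = 42*1 + 0 = 42, q_0 = 42*0 + 1 = 1.
  i=1: a_1=3, p_1 = 3*42 + 1 = 127, q_1 = 3*1 + 0 = 3.
Check: 127^2 - 1792*3^2 = 16129 - 16128 = 1, so (x, y) = (127, 3) solves the equation, and by the theorem it is the least positive solution.

(x, y) = (127, 3)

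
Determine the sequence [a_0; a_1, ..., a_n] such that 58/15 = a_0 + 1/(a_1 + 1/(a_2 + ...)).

[3; 1, 6, 2]

Run the Euclidean algorithm on 58 and 15; the successive quotients are the partial quotients a_0, a_1, ... (each step inverts the fractional part left over by the previous one):
  58 = 3*15 + 13, so a_0 = 3.
  15 = 1*13 + 2, so a_1 = 1.
  13 = 6*2 + 1, so a_2 = 6.
  2 = 2*1 + 0, so a_3 = 2.
The remainder reaches 0 after 4 divisions, so the expansion has 4 partial quotients, read off in order.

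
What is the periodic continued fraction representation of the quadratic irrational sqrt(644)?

Write x_i = (sqrt(644) + m_i)/d_i with (m_0, d_0) = (0, 1). a_0 = floor(sqrt(644)) = 25, since 25^2 = 625 <= 644 < 676 = 26^2.
Iterate m_{i+1} = d_i*a_i - m_i, d_{i+1} = (644 - m_{i+1}^2)/d_i, a_{i+1} = floor((a_0 + m_{i+1})/d_{i+1}):
  m_1 = 1*25 - 0 = 25, d_1 = (644 - 25^2)/1 = 19/1 = 19, a_1 = floor((25 + 25)/19) = 2.
  m_2 = 19*2 - 25 = 13, d_2 = (644 - 13^2)/19 = 475/19 = 25, a_2 = floor((25 + 13)/25) = 1.
  m_3 = 25*1 - 13 = 12, d_3 = (644 - 12^2)/25 = 500/25 = 20, a_3 = floor((25 + 12)/20) = 1.
  m_4 = 20*1 - 12 = 8, d_4 = (644 - 8^2)/20 = 580/20 = 29, a_4 = floor((25 + 8)/29) = 1.
  m_5 = 29*1 - 8 = 21, d_5 = (644 - 21^2)/29 = 203/29 = 7, a_5 = floor((25 + 21)/7) = 6.
  m_6 = 7*6 - 21 = 21, d_6 = (644 - 21^2)/7 = 203/7 = 29, a_6 = floor((25 + 21)/29) = 1.
  m_7 = 29*1 - 21 = 8, d_7 = (644 - 8^2)/29 = 580/29 = 20, a_7 = floor((25 + 8)/20) = 1.
  m_8 = 20*1 - 8 = 12, d_8 = (644 - 12^2)/20 = 500/20 = 25, a_8 = floor((25 + 12)/25) = 1.
  m_9 = 25*1 - 12 = 13, d_9 = (644 - 13^2)/25 = 475/25 = 19, a_9 = floor((25 + 13)/19) = 2.
  m_10 = 19*2 - 13 = 25, d_10 = (644 - 25^2)/19 = 19/19 = 1, a_10 = floor((25 + 25)/1) = 50.
  m_11 = 1*50 - 25 = 25, d_11 = (644 - 25^2)/1 = 19/1 = 19: (m_11, d_11) = (m_1, d_1) = (25, 19), so from here the quotients repeat a_1, ..., a_10; the period length is 10.
Hence the expansion of sqrt(644) is a_0 = 25 followed by the repeating block 2, 1, 1, 1, 6, 1, 1, 1, 2, 50 (period 10).

[25; (2, 1, 1, 1, 6, 1, 1, 1, 2, 50)]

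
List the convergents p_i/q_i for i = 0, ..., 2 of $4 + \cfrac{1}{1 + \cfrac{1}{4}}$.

Using the convergent recurrence p_i = a_i*p_{i-1} + p_{i-2}, q_i = a_i*q_{i-1} + q_{i-2} with p_{-2}=0, p_{-1}=1, q_{-2}=1, q_{-1}=0:
  i=0: a_0=4, p_0 = 4*1 + 0 = 4, q_0 = 4*0 + 1 = 1.
  i=1: a_1=1, p_1 = 1*4 + 1 = 5, q_1 = 1*1 + 0 = 1.
  i=2: a_2=4, p_2 = 4*5 + 4 = 24, q_2 = 4*1 + 1 = 5.

4/1, 5/1, 24/5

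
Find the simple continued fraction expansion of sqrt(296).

Write x_i = (sqrt(296) + m_i)/d_i with (m_0, d_0) = (0, 1). a_0 = floor(sqrt(296)) = 17, since 17^2 = 289 <= 296 < 324 = 18^2.
Iterate m_{i+1} = d_i*a_i - m_i, d_{i+1} = (296 - m_{i+1}^2)/d_i, a_{i+1} = floor((a_0 + m_{i+1})/d_{i+1}):
  m_1 = 1*17 - 0 = 17, d_1 = (296 - 17^2)/1 = 7/1 = 7, a_1 = floor((17 + 17)/7) = 4.
  m_2 = 7*4 - 17 = 11, d_2 = (296 - 11^2)/7 = 175/7 = 25, a_2 = floor((17 + 11)/25) = 1.
  m_3 = 25*1 - 11 = 14, d_3 = (296 - 14^2)/25 = 100/25 = 4, a_3 = floor((17 + 14)/4) = 7.
  m_4 = 4*7 - 14 = 14, d_4 = (296 - 14^2)/4 = 100/4 = 25, a_4 = floor((17 + 14)/25) = 1.
  m_5 = 25*1 - 14 = 11, d_5 = (296 - 11^2)/25 = 175/25 = 7, a_5 = floor((17 + 11)/7) = 4.
  m_6 = 7*4 - 11 = 17, d_6 = (296 - 17^2)/7 = 7/7 = 1, a_6 = floor((17 + 17)/1) = 34.
  m_7 = 1*34 - 17 = 17, d_7 = (296 - 17^2)/1 = 7/1 = 7: (m_7, d_7) = (m_1, d_1) = (17, 7), so from here the quotients repeat a_1, ..., a_6; the period length is 6.
Hence the expansion of sqrt(296) is a_0 = 17 followed by the repeating block 4, 1, 7, 1, 4, 34 (period 6).

[17; (4, 1, 7, 1, 4, 34)]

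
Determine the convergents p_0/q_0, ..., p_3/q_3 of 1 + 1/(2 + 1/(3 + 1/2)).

Using the convergent recurrence p_i = a_i*p_{i-1} + p_{i-2}, q_i = a_i*q_{i-1} + q_{i-2} with p_{-2}=0, p_{-1}=1, q_{-2}=1, q_{-1}=0:
  i=0: a_0=1, p_0 = 1*1 + 0 = 1, q_0 = 1*0 + 1 = 1.
  i=1: a_1=2, p_1 = 2*1 + 1 = 3, q_1 = 2*1 + 0 = 2.
  i=2: a_2=3, p_2 = 3*3 + 1 = 10, q_2 = 3*2 + 1 = 7.
  i=3: a_3=2, p_3 = 2*10 + 3 = 23, q_3 = 2*7 + 2 = 16.

1/1, 3/2, 10/7, 23/16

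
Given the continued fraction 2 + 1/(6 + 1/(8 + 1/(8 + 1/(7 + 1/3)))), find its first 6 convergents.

2/1, 13/6, 106/49, 861/398, 6133/2835, 19260/8903

Using the convergent recurrence p_i = a_i*p_{i-1} + p_{i-2}, q_i = a_i*q_{i-1} + q_{i-2} with p_{-2}=0, p_{-1}=1, q_{-2}=1, q_{-1}=0:
  i=0: a_0=2, p_0 = 2*1 + 0 = 2, q_0 = 2*0 + 1 = 1.
  i=1: a_1=6, p_1 = 6*2 + 1 = 13, q_1 = 6*1 + 0 = 6.
  i=2: a_2=8, p_2 = 8*13 + 2 = 106, q_2 = 8*6 + 1 = 49.
  i=3: a_3=8, p_3 = 8*106 + 13 = 861, q_3 = 8*49 + 6 = 398.
  i=4: a_4=7, p_4 = 7*861 + 106 = 6133, q_4 = 7*398 + 49 = 2835.
  i=5: a_5=3, p_5 = 3*6133 + 861 = 19260, q_5 = 3*2835 + 398 = 8903.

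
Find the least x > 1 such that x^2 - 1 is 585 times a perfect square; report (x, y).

First expand sqrt(585) as a continued fraction. With x_i = (sqrt(585) + m_i)/d_i and (m_0, d_0) = (0, 1): a_0 = floor(sqrt(585)) = 24, since 24^2 = 576 <= 585 < 625 = 25^2.
Iterate m_{i+1} = d_i*a_i - m_i, d_{i+1} = (585 - m_{i+1}^2)/d_i, a_{i+1} = floor((a_0 + m_{i+1})/d_{i+1}):
  m_1 = 1*24 - 0 = 24, d_1 = (585 - 24^2)/1 = 9/1 = 9, a_1 = floor((24 + 24)/9) = 5.
  m_2 = 9*5 - 24 = 21, d_2 = (585 - 21^2)/9 = 144/9 = 16, a_2 = floor((24 + 21)/16) = 2.
  m_3 = 16*2 - 21 = 11, d_3 = (585 - 11^2)/16 = 464/16 = 29, a_3 = floor((24 + 11)/29) = 1.
  m_4 = 29*1 - 11 = 18, d_4 = (585 - 18^2)/29 = 261/29 = 9, a_4 = floor((24 + 18)/9) = 4.
  m_5 = 9*4 - 18 = 18, d_5 = (585 - 18^2)/9 = 261/9 = 29, a_5 = floor((24 + 18)/29) = 1.
  m_6 = 29*1 - 18 = 11, d_6 = (585 - 11^2)/29 = 464/29 = 16, a_6 = floor((24 + 11)/16) = 2.
  m_7 = 16*2 - 11 = 21, d_7 = (585 - 21^2)/16 = 144/16 = 9, a_7 = floor((24 + 21)/9) = 5.
  m_8 = 9*5 - 21 = 24, d_8 = (585 - 24^2)/9 = 9/9 = 1, a_8 = floor((24 + 24)/1) = 48.
  m_9 = 1*48 - 24 = 24, d_9 = (585 - 24^2)/1 = 9/1 = 9: (m_9, d_9) = (m_1, d_1) = (24, 9), so from here the quotients repeat a_1, ..., a_8; the period length is 8.
So sqrt(585) = [24; (5, 2, 1, 4, 1, 2, 5, 48)] with period length k = 8.
k is even, so the fundamental solution of x^2 - 585y^2 = 1 is (p_{k-1}, q_{k-1}) = (p_7, q_7); compute convergents through index 7.
Convergents (p_i = a_i*p_{i-1} + p_{i-2}, q_i = a_i*q_{i-1} + q_{i-2} with p_{-2}=0, p_{-1}=1, q_{-2}=1, q_{-1}=0):
  i=0: a_0=24, p_0 = 24*1 + 0 = 24, q_0 = 24*0 + 1 = 1.
  i=1: a_1=5, p_1 = 5*24 + 1 = 121, q_1 = 5*1 + 0 = 5.
  i=2: a_2=2, p_2 = 2*121 + 24 = 266, q_2 = 2*5 + 1 = 11.
  i=3: a_3=1, p_3 = 1*266 + 121 = 387, q_3 = 1*11 + 5 = 16.
  i=4: a_4=4, p_4 = 4*387 + 266 = 1814, q_4 = 4*16 + 11 = 75.
  i=5: a_5=1, p_5 = 1*1814 + 387 = 2201, q_5 = 1*75 + 16 = 91.
  i=6: a_6=2, p_6 = 2*2201 + 1814 = 6216, q_6 = 2*91 + 75 = 257.
  i=7: a_7=5, p_7 = 5*6216 + 2201 = 33281, q_7 = 5*257 + 91 = 1376.
Check: 33281^2 - 585*1376^2 = 1107624961 - 1107624960 = 1, so (x, y) = (33281, 1376) solves the equation, and by the theorem it is the least positive solution.

(x, y) = (33281, 1376)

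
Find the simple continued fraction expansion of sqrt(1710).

[41; (2, 1, 5, 4, 5, 1, 2, 82)]

Write x_i = (sqrt(1710) + m_i)/d_i with (m_0, d_0) = (0, 1). a_0 = floor(sqrt(1710)) = 41, since 41^2 = 1681 <= 1710 < 1764 = 42^2.
Iterate m_{i+1} = d_i*a_i - m_i, d_{i+1} = (1710 - m_{i+1}^2)/d_i, a_{i+1} = floor((a_0 + m_{i+1})/d_{i+1}):
  m_1 = 1*41 - 0 = 41, d_1 = (1710 - 41^2)/1 = 29/1 = 29, a_1 = floor((41 + 41)/29) = 2.
  m_2 = 29*2 - 41 = 17, d_2 = (1710 - 17^2)/29 = 1421/29 = 49, a_2 = floor((41 + 17)/49) = 1.
  m_3 = 49*1 - 17 = 32, d_3 = (1710 - 32^2)/49 = 686/49 = 14, a_3 = floor((41 + 32)/14) = 5.
  m_4 = 14*5 - 32 = 38, d_4 = (1710 - 38^2)/14 = 266/14 = 19, a_4 = floor((41 + 38)/19) = 4.
  m_5 = 19*4 - 38 = 38, d_5 = (1710 - 38^2)/19 = 266/19 = 14, a_5 = floor((41 + 38)/14) = 5.
  m_6 = 14*5 - 38 = 32, d_6 = (1710 - 32^2)/14 = 686/14 = 49, a_6 = floor((41 + 32)/49) = 1.
  m_7 = 49*1 - 32 = 17, d_7 = (1710 - 17^2)/49 = 1421/49 = 29, a_7 = floor((41 + 17)/29) = 2.
  m_8 = 29*2 - 17 = 41, d_8 = (1710 - 41^2)/29 = 29/29 = 1, a_8 = floor((41 + 41)/1) = 82.
  m_9 = 1*82 - 41 = 41, d_9 = (1710 - 41^2)/1 = 29/1 = 29: (m_9, d_9) = (m_1, d_1) = (41, 29), so from here the quotients repeat a_1, ..., a_8; the period length is 8.
Hence the expansion of sqrt(1710) is a_0 = 41 followed by the repeating block 2, 1, 5, 4, 5, 1, 2, 82 (period 8).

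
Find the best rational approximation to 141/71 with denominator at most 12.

Expand x = 141/71 as a continued fraction with the Euclidean algorithm:
  141 = 1*71 + 70, so a_0 = 1.
  71 = 1*70 + 1, so a_1 = 1.
  70 = 70*1 + 0, so a_2 = 70.
so x = [1; 1, 70].
Convergents (p_i = a_i*p_{i-1} + p_{i-2}, q_i = a_i*q_{i-1} + q_{i-2} with p_{-2}=0, p_{-1}=1, q_{-2}=1, q_{-1}=0), until the denominator exceeds 12:
  i=0: a_0=1, p_0 = 1*1 + 0 = 1, q_0 = 1*0 + 1 = 1.
  i=1: a_1=1, p_1 = 1*1 + 1 = 2, q_1 = 1*1 + 0 = 1.
  i=2: a_2=70, p_2 = 70*2 + 1 = 141, q_2 = 70*1 + 1 = 71.
q_2 = 71 > 12, so the last convergent with denominator <= 12 is p_1/q_1 = 2/1.
The closest fraction with denominator <= 12 is either p_1/q_1 or the intermediate fraction (k*p_1 + p_0)/(k*q_1 + q_0) with the largest k >= 1 whose denominator stays <= 12; these approach x as k grows, and every other convergent or intermediate fraction in range is farther away.
Largest k: floor((12 - q_0)/q_1) = floor((12 - 1)/1) = 11.
That gives (11*2 + 1)/(11*1 + 1) = 23/12.
Compare the errors: |x - 2/1| = |141*1 - 2*71|/(71*1) = 1/71, and |x - 23/12| = |141*12 - 23*71|/(71*12) = 59/852.
Cross-multiplying, 1*852 = 852 < 4189 = 59*71, so 1/71 is smaller: the convergent 2/1 is closer to x than 23/12.

2/1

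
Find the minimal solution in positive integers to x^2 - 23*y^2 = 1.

(x, y) = (24, 5)

First expand sqrt(23) as a continued fraction. With x_i = (sqrt(23) + m_i)/d_i and (m_0, d_0) = (0, 1): a_0 = floor(sqrt(23)) = 4, since 4^2 = 16 <= 23 < 25 = 5^2.
Iterate m_{i+1} = d_i*a_i - m_i, d_{i+1} = (23 - m_{i+1}^2)/d_i, a_{i+1} = floor((a_0 + m_{i+1})/d_{i+1}):
  m_1 = 1*4 - 0 = 4, d_1 = (23 - 4^2)/1 = 7/1 = 7, a_1 = floor((4 + 4)/7) = 1.
  m_2 = 7*1 - 4 = 3, d_2 = (23 - 3^2)/7 = 14/7 = 2, a_2 = floor((4 + 3)/2) = 3.
  m_3 = 2*3 - 3 = 3, d_3 = (23 - 3^2)/2 = 14/2 = 7, a_3 = floor((4 + 3)/7) = 1.
  m_4 = 7*1 - 3 = 4, d_4 = (23 - 4^2)/7 = 7/7 = 1, a_4 = floor((4 + 4)/1) = 8.
  m_5 = 1*8 - 4 = 4, d_5 = (23 - 4^2)/1 = 7/1 = 7: (m_5, d_5) = (m_1, d_1) = (4, 7), so from here the quotients repeat a_1, ..., a_4; the period length is 4.
So sqrt(23) = [4; (1, 3, 1, 8)] with period length k = 4.
k is even, so the fundamental solution of x^2 - 23y^2 = 1 is (p_{k-1}, q_{k-1}) = (p_3, q_3); compute convergents through index 3.
Convergents (p_i = a_i*p_{i-1} + p_{i-2}, q_i = a_i*q_{i-1} + q_{i-2} with p_{-2}=0, p_{-1}=1, q_{-2}=1, q_{-1}=0):
  i=0: a_0=4, p_0 = 4*1 + 0 = 4, q_0 = 4*0 + 1 = 1.
  i=1: a_1=1, p_1 = 1*4 + 1 = 5, q_1 = 1*1 + 0 = 1.
  i=2: a_2=3, p_2 = 3*5 + 4 = 19, q_2 = 3*1 + 1 = 4.
  i=3: a_3=1, p_3 = 1*19 + 5 = 24, q_3 = 1*4 + 1 = 5.
Check: 24^2 - 23*5^2 = 576 - 575 = 1, so (x, y) = (24, 5) solves the equation, and by the theorem it is the least positive solution.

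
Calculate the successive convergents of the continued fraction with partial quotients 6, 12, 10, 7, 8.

6/1, 73/12, 736/121, 5225/859, 42536/6993

Using the convergent recurrence p_i = a_i*p_{i-1} + p_{i-2}, q_i = a_i*q_{i-1} + q_{i-2} with p_{-2}=0, p_{-1}=1, q_{-2}=1, q_{-1}=0:
  i=0: a_0=6, p_0 = 6*1 + 0 = 6, q_0 = 6*0 + 1 = 1.
  i=1: a_1=12, p_1 = 12*6 + 1 = 73, q_1 = 12*1 + 0 = 12.
  i=2: a_2=10, p_2 = 10*73 + 6 = 736, q_2 = 10*12 + 1 = 121.
  i=3: a_3=7, p_3 = 7*736 + 73 = 5225, q_3 = 7*121 + 12 = 859.
  i=4: a_4=8, p_4 = 8*5225 + 736 = 42536, q_4 = 8*859 + 121 = 6993.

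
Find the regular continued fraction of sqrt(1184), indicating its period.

[34; (2, 2, 3, 1, 9, 17, 9, 1, 3, 2, 2, 68)]

Write x_i = (sqrt(1184) + m_i)/d_i with (m_0, d_0) = (0, 1). a_0 = floor(sqrt(1184)) = 34, since 34^2 = 1156 <= 1184 < 1225 = 35^2.
Iterate m_{i+1} = d_i*a_i - m_i, d_{i+1} = (1184 - m_{i+1}^2)/d_i, a_{i+1} = floor((a_0 + m_{i+1})/d_{i+1}):
  m_1 = 1*34 - 0 = 34, d_1 = (1184 - 34^2)/1 = 28/1 = 28, a_1 = floor((34 + 34)/28) = 2.
  m_2 = 28*2 - 34 = 22, d_2 = (1184 - 22^2)/28 = 700/28 = 25, a_2 = floor((34 + 22)/25) = 2.
  m_3 = 25*2 - 22 = 28, d_3 = (1184 - 28^2)/25 = 400/25 = 16, a_3 = floor((34 + 28)/16) = 3.
  m_4 = 16*3 - 28 = 20, d_4 = (1184 - 20^2)/16 = 784/16 = 49, a_4 = floor((34 + 20)/49) = 1.
  m_5 = 49*1 - 20 = 29, d_5 = (1184 - 29^2)/49 = 343/49 = 7, a_5 = floor((34 + 29)/7) = 9.
  m_6 = 7*9 - 29 = 34, d_6 = (1184 - 34^2)/7 = 28/7 = 4, a_6 = floor((34 + 34)/4) = 17.
  m_7 = 4*17 - 34 = 34, d_7 = (1184 - 34^2)/4 = 28/4 = 7, a_7 = floor((34 + 34)/7) = 9.
  m_8 = 7*9 - 34 = 29, d_8 = (1184 - 29^2)/7 = 343/7 = 49, a_8 = floor((34 + 29)/49) = 1.
  m_9 = 49*1 - 29 = 20, d_9 = (1184 - 20^2)/49 = 784/49 = 16, a_9 = floor((34 + 20)/16) = 3.
  m_10 = 16*3 - 20 = 28, d_10 = (1184 - 28^2)/16 = 400/16 = 25, a_10 = floor((34 + 28)/25) = 2.
  m_11 = 25*2 - 28 = 22, d_11 = (1184 - 22^2)/25 = 700/25 = 28, a_11 = floor((34 + 22)/28) = 2.
  m_12 = 28*2 - 22 = 34, d_12 = (1184 - 34^2)/28 = 28/28 = 1, a_12 = floor((34 + 34)/1) = 68.
  m_13 = 1*68 - 34 = 34, d_13 = (1184 - 34^2)/1 = 28/1 = 28: (m_13, d_13) = (m_1, d_1) = (34, 28), so from here the quotients repeat a_1, ..., a_12; the period length is 12.
Hence the expansion of sqrt(1184) is a_0 = 34 followed by the repeating block 2, 2, 3, 1, 9, 17, 9, 1, 3, 2, 2, 68 (period 12).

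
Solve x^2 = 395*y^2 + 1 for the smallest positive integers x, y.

(x, y) = (159, 8)

First expand sqrt(395) as a continued fraction. With x_i = (sqrt(395) + m_i)/d_i and (m_0, d_0) = (0, 1): a_0 = floor(sqrt(395)) = 19, since 19^2 = 361 <= 395 < 400 = 20^2.
Iterate m_{i+1} = d_i*a_i - m_i, d_{i+1} = (395 - m_{i+1}^2)/d_i, a_{i+1} = floor((a_0 + m_{i+1})/d_{i+1}):
  m_1 = 1*19 - 0 = 19, d_1 = (395 - 19^2)/1 = 34/1 = 34, a_1 = floor((19 + 19)/34) = 1.
  m_2 = 34*1 - 19 = 15, d_2 = (395 - 15^2)/34 = 170/34 = 5, a_2 = floor((19 + 15)/5) = 6.
  m_3 = 5*6 - 15 = 15, d_3 = (395 - 15^2)/5 = 170/5 = 34, a_3 = floor((19 + 15)/34) = 1.
  m_4 = 34*1 - 15 = 19, d_4 = (395 - 19^2)/34 = 34/34 = 1, a_4 = floor((19 + 19)/1) = 38.
  m_5 = 1*38 - 19 = 19, d_5 = (395 - 19^2)/1 = 34/1 = 34: (m_5, d_5) = (m_1, d_1) = (19, 34), so from here the quotients repeat a_1, ..., a_4; the period length is 4.
So sqrt(395) = [19; (1, 6, 1, 38)] with period length k = 4.
k is even, so the fundamental solution of x^2 - 395y^2 = 1 is (p_{k-1}, q_{k-1}) = (p_3, q_3); compute convergents through index 3.
Convergents (p_i = a_i*p_{i-1} + p_{i-2}, q_i = a_i*q_{i-1} + q_{i-2} with p_{-2}=0, p_{-1}=1, q_{-2}=1, q_{-1}=0):
  i=0: a_0=19, p_0 = 19*1 + 0 = 19, q_0 = 19*0 + 1 = 1.
  i=1: a_1=1, p_1 = 1*19 + 1 = 20, q_1 = 1*1 + 0 = 1.
  i=2: a_2=6, p_2 = 6*20 + 19 = 139, q_2 = 6*1 + 1 = 7.
  i=3: a_3=1, p_3 = 1*139 + 20 = 159, q_3 = 1*7 + 1 = 8.
Check: 159^2 - 395*8^2 = 25281 - 25280 = 1, so (x, y) = (159, 8) solves the equation, and by the theorem it is the least positive solution.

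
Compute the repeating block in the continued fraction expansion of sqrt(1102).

[33; (5, 10, 1, 6, 2, 6, 1, 10, 5, 66)]

Write x_i = (sqrt(1102) + m_i)/d_i with (m_0, d_0) = (0, 1). a_0 = floor(sqrt(1102)) = 33, since 33^2 = 1089 <= 1102 < 1156 = 34^2.
Iterate m_{i+1} = d_i*a_i - m_i, d_{i+1} = (1102 - m_{i+1}^2)/d_i, a_{i+1} = floor((a_0 + m_{i+1})/d_{i+1}):
  m_1 = 1*33 - 0 = 33, d_1 = (1102 - 33^2)/1 = 13/1 = 13, a_1 = floor((33 + 33)/13) = 5.
  m_2 = 13*5 - 33 = 32, d_2 = (1102 - 32^2)/13 = 78/13 = 6, a_2 = floor((33 + 32)/6) = 10.
  m_3 = 6*10 - 32 = 28, d_3 = (1102 - 28^2)/6 = 318/6 = 53, a_3 = floor((33 + 28)/53) = 1.
  m_4 = 53*1 - 28 = 25, d_4 = (1102 - 25^2)/53 = 477/53 = 9, a_4 = floor((33 + 25)/9) = 6.
  m_5 = 9*6 - 25 = 29, d_5 = (1102 - 29^2)/9 = 261/9 = 29, a_5 = floor((33 + 29)/29) = 2.
  m_6 = 29*2 - 29 = 29, d_6 = (1102 - 29^2)/29 = 261/29 = 9, a_6 = floor((33 + 29)/9) = 6.
  m_7 = 9*6 - 29 = 25, d_7 = (1102 - 25^2)/9 = 477/9 = 53, a_7 = floor((33 + 25)/53) = 1.
  m_8 = 53*1 - 25 = 28, d_8 = (1102 - 28^2)/53 = 318/53 = 6, a_8 = floor((33 + 28)/6) = 10.
  m_9 = 6*10 - 28 = 32, d_9 = (1102 - 32^2)/6 = 78/6 = 13, a_9 = floor((33 + 32)/13) = 5.
  m_10 = 13*5 - 32 = 33, d_10 = (1102 - 33^2)/13 = 13/13 = 1, a_10 = floor((33 + 33)/1) = 66.
  m_11 = 1*66 - 33 = 33, d_11 = (1102 - 33^2)/1 = 13/1 = 13: (m_11, d_11) = (m_1, d_1) = (33, 13), so from here the quotients repeat a_1, ..., a_10; the period length is 10.
Hence the expansion of sqrt(1102) is a_0 = 33 followed by the repeating block 5, 10, 1, 6, 2, 6, 1, 10, 5, 66 (period 10).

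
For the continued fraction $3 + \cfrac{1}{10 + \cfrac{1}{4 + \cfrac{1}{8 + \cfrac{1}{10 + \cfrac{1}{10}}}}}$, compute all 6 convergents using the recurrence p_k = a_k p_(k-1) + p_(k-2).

Using the convergent recurrence p_i = a_i*p_{i-1} + p_{i-2}, q_i = a_i*q_{i-1} + q_{i-2} with p_{-2}=0, p_{-1}=1, q_{-2}=1, q_{-1}=0:
  i=0: a_0=3, p_0 = 3*1 + 0 = 3, q_0 = 3*0 + 1 = 1.
  i=1: a_1=10, p_1 = 10*3 + 1 = 31, q_1 = 10*1 + 0 = 10.
  i=2: a_2=4, p_2 = 4*31 + 3 = 127, q_2 = 4*10 + 1 = 41.
  i=3: a_3=8, p_3 = 8*127 + 31 = 1047, q_3 = 8*41 + 10 = 338.
  i=4: a_4=10, p_4 = 10*1047 + 127 = 10597, q_4 = 10*338 + 41 = 3421.
  i=5: a_5=10, p_5 = 10*10597 + 1047 = 107017, q_5 = 10*3421 + 338 = 34548.

3/1, 31/10, 127/41, 1047/338, 10597/3421, 107017/34548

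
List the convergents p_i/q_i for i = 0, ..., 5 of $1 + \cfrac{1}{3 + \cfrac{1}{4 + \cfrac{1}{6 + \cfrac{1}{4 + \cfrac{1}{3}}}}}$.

1/1, 4/3, 17/13, 106/81, 441/337, 1429/1092

Using the convergent recurrence p_i = a_i*p_{i-1} + p_{i-2}, q_i = a_i*q_{i-1} + q_{i-2} with p_{-2}=0, p_{-1}=1, q_{-2}=1, q_{-1}=0:
  i=0: a_0=1, p_0 = 1*1 + 0 = 1, q_0 = 1*0 + 1 = 1.
  i=1: a_1=3, p_1 = 3*1 + 1 = 4, q_1 = 3*1 + 0 = 3.
  i=2: a_2=4, p_2 = 4*4 + 1 = 17, q_2 = 4*3 + 1 = 13.
  i=3: a_3=6, p_3 = 6*17 + 4 = 106, q_3 = 6*13 + 3 = 81.
  i=4: a_4=4, p_4 = 4*106 + 17 = 441, q_4 = 4*81 + 13 = 337.
  i=5: a_5=3, p_5 = 3*441 + 106 = 1429, q_5 = 3*337 + 81 = 1092.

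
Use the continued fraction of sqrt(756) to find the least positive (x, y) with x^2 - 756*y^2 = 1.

(x, y) = (55, 2)

First expand sqrt(756) as a continued fraction. With x_i = (sqrt(756) + m_i)/d_i and (m_0, d_0) = (0, 1): a_0 = floor(sqrt(756)) = 27, since 27^2 = 729 <= 756 < 784 = 28^2.
Iterate m_{i+1} = d_i*a_i - m_i, d_{i+1} = (756 - m_{i+1}^2)/d_i, a_{i+1} = floor((a_0 + m_{i+1})/d_{i+1}):
  m_1 = 1*27 - 0 = 27, d_1 = (756 - 27^2)/1 = 27/1 = 27, a_1 = floor((27 + 27)/27) = 2.
  m_2 = 27*2 - 27 = 27, d_2 = (756 - 27^2)/27 = 27/27 = 1, a_2 = floor((27 + 27)/1) = 54.
  m_3 = 1*54 - 27 = 27, d_3 = (756 - 27^2)/1 = 27/1 = 27: (m_3, d_3) = (m_1, d_1) = (27, 27), so from here the quotients repeat a_1, a_2; the period length is 2.
So sqrt(756) = [27; (2, 54)] with period length k = 2.
k is even, so the fundamental solution of x^2 - 756y^2 = 1 is (p_{k-1}, q_{k-1}) = (p_1, q_1); compute convergents through index 1.
Convergents (p_i = a_i*p_{i-1} + p_{i-2}, q_i = a_i*q_{i-1} + q_{i-2} with p_{-2}=0, p_{-1}=1, q_{-2}=1, q_{-1}=0):
  i=0: a_0=27, p_0 = 27*1 + 0 = 27, q_0 = 27*0 + 1 = 1.
  i=1: a_1=2, p_1 = 2*27 + 1 = 55, q_1 = 2*1 + 0 = 2.
Check: 55^2 - 756*2^2 = 3025 - 3024 = 1, so (x, y) = (55, 2) solves the equation, and by the theorem it is the least positive solution.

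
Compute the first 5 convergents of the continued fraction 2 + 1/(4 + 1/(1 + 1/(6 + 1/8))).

Using the convergent recurrence p_i = a_i*p_{i-1} + p_{i-2}, q_i = a_i*q_{i-1} + q_{i-2} with p_{-2}=0, p_{-1}=1, q_{-2}=1, q_{-1}=0:
  i=0: a_0=2, p_0 = 2*1 + 0 = 2, q_0 = 2*0 + 1 = 1.
  i=1: a_1=4, p_1 = 4*2 + 1 = 9, q_1 = 4*1 + 0 = 4.
  i=2: a_2=1, p_2 = 1*9 + 2 = 11, q_2 = 1*4 + 1 = 5.
  i=3: a_3=6, p_3 = 6*11 + 9 = 75, q_3 = 6*5 + 4 = 34.
  i=4: a_4=8, p_4 = 8*75 + 11 = 611, q_4 = 8*34 + 5 = 277.

2/1, 9/4, 11/5, 75/34, 611/277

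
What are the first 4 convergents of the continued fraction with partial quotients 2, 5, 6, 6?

2/1, 11/5, 68/31, 419/191

Using the convergent recurrence p_i = a_i*p_{i-1} + p_{i-2}, q_i = a_i*q_{i-1} + q_{i-2} with p_{-2}=0, p_{-1}=1, q_{-2}=1, q_{-1}=0:
  i=0: a_0=2, p_0 = 2*1 + 0 = 2, q_0 = 2*0 + 1 = 1.
  i=1: a_1=5, p_1 = 5*2 + 1 = 11, q_1 = 5*1 + 0 = 5.
  i=2: a_2=6, p_2 = 6*11 + 2 = 68, q_2 = 6*5 + 1 = 31.
  i=3: a_3=6, p_3 = 6*68 + 11 = 419, q_3 = 6*31 + 5 = 191.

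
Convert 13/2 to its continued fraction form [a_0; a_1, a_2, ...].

Run the Euclidean algorithm on 13 and 2; the successive quotients are the partial quotients a_0, a_1, ... (each step inverts the fractional part left over by the previous one):
  13 = 6*2 + 1, so a_0 = 6.
  2 = 2*1 + 0, so a_1 = 2.
The remainder reaches 0 after 2 divisions, so the expansion has 2 partial quotients, read off in order.

[6; 2]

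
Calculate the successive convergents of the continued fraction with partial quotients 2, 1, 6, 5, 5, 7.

2/1, 3/1, 20/7, 103/36, 535/187, 3848/1345

Using the convergent recurrence p_i = a_i*p_{i-1} + p_{i-2}, q_i = a_i*q_{i-1} + q_{i-2} with p_{-2}=0, p_{-1}=1, q_{-2}=1, q_{-1}=0:
  i=0: a_0=2, p_0 = 2*1 + 0 = 2, q_0 = 2*0 + 1 = 1.
  i=1: a_1=1, p_1 = 1*2 + 1 = 3, q_1 = 1*1 + 0 = 1.
  i=2: a_2=6, p_2 = 6*3 + 2 = 20, q_2 = 6*1 + 1 = 7.
  i=3: a_3=5, p_3 = 5*20 + 3 = 103, q_3 = 5*7 + 1 = 36.
  i=4: a_4=5, p_4 = 5*103 + 20 = 535, q_4 = 5*36 + 7 = 187.
  i=5: a_5=7, p_5 = 7*535 + 103 = 3848, q_5 = 7*187 + 36 = 1345.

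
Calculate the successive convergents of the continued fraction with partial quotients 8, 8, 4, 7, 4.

Using the convergent recurrence p_i = a_i*p_{i-1} + p_{i-2}, q_i = a_i*q_{i-1} + q_{i-2} with p_{-2}=0, p_{-1}=1, q_{-2}=1, q_{-1}=0:
  i=0: a_0=8, p_0 = 8*1 + 0 = 8, q_0 = 8*0 + 1 = 1.
  i=1: a_1=8, p_1 = 8*8 + 1 = 65, q_1 = 8*1 + 0 = 8.
  i=2: a_2=4, p_2 = 4*65 + 8 = 268, q_2 = 4*8 + 1 = 33.
  i=3: a_3=7, p_3 = 7*268 + 65 = 1941, q_3 = 7*33 + 8 = 239.
  i=4: a_4=4, p_4 = 4*1941 + 268 = 8032, q_4 = 4*239 + 33 = 989.

8/1, 65/8, 268/33, 1941/239, 8032/989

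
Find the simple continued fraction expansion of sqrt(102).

[10; (10, 20)]

Write x_i = (sqrt(102) + m_i)/d_i with (m_0, d_0) = (0, 1). a_0 = floor(sqrt(102)) = 10, since 10^2 = 100 <= 102 < 121 = 11^2.
Iterate m_{i+1} = d_i*a_i - m_i, d_{i+1} = (102 - m_{i+1}^2)/d_i, a_{i+1} = floor((a_0 + m_{i+1})/d_{i+1}):
  m_1 = 1*10 - 0 = 10, d_1 = (102 - 10^2)/1 = 2/1 = 2, a_1 = floor((10 + 10)/2) = 10.
  m_2 = 2*10 - 10 = 10, d_2 = (102 - 10^2)/2 = 2/2 = 1, a_2 = floor((10 + 10)/1) = 20.
  m_3 = 1*20 - 10 = 10, d_3 = (102 - 10^2)/1 = 2/1 = 2: (m_3, d_3) = (m_1, d_1) = (10, 2), so from here the quotients repeat a_1, a_2; the period length is 2.
Hence the expansion of sqrt(102) is a_0 = 10 followed by the repeating block 10, 20 (period 2).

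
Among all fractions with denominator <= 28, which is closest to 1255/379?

53/16

Expand x = 1255/379 as a continued fraction with the Euclidean algorithm:
  1255 = 3*379 + 118, so a_0 = 3.
  379 = 3*118 + 25, so a_1 = 3.
  118 = 4*25 + 18, so a_2 = 4.
  25 = 1*18 + 7, so a_3 = 1.
  18 = 2*7 + 4, so a_4 = 2.
  7 = 1*4 + 3, so a_5 = 1.
  4 = 1*3 + 1, so a_6 = 1.
  3 = 3*1 + 0, so a_7 = 3.
so x = [3; 3, 4, 1, 2, 1, 1, 3].
Convergents (p_i = a_i*p_{i-1} + p_{i-2}, q_i = a_i*q_{i-1} + q_{i-2} with p_{-2}=0, p_{-1}=1, q_{-2}=1, q_{-1}=0), until the denominator exceeds 28:
  i=0: a_0=3, p_0 = 3*1 + 0 = 3, q_0 = 3*0 + 1 = 1.
  i=1: a_1=3, p_1 = 3*3 + 1 = 10, q_1 = 3*1 + 0 = 3.
  i=2: a_2=4, p_2 = 4*10 + 3 = 43, q_2 = 4*3 + 1 = 13.
  i=3: a_3=1, p_3 = 1*43 + 10 = 53, q_3 = 1*13 + 3 = 16.
  i=4: a_4=2, p_4 = 2*53 + 43 = 149, q_4 = 2*16 + 13 = 45.
q_4 = 45 > 28, so the last convergent with denominator <= 28 is p_3/q_3 = 53/16.
The closest fraction with denominator <= 28 is either p_3/q_3 or the intermediate fraction (k*p_3 + p_2)/(k*q_3 + q_2) with the largest k >= 1 whose denominator stays <= 28; these approach x as k grows, and every other convergent or intermediate fraction in range is farther away.
Largest k: floor((28 - q_2)/q_3) = floor((28 - 13)/16) = 0.
Since k = 0, no intermediate fraction beyond p_3/q_3 has denominator <= 28, so the convergent 53/16 is the closest (its error is |1255*16 - 53*379|/(379*16) = 7/6064).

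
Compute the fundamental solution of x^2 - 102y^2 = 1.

First expand sqrt(102) as a continued fraction. With x_i = (sqrt(102) + m_i)/d_i and (m_0, d_0) = (0, 1): a_0 = floor(sqrt(102)) = 10, since 10^2 = 100 <= 102 < 121 = 11^2.
Iterate m_{i+1} = d_i*a_i - m_i, d_{i+1} = (102 - m_{i+1}^2)/d_i, a_{i+1} = floor((a_0 + m_{i+1})/d_{i+1}):
  m_1 = 1*10 - 0 = 10, d_1 = (102 - 10^2)/1 = 2/1 = 2, a_1 = floor((10 + 10)/2) = 10.
  m_2 = 2*10 - 10 = 10, d_2 = (102 - 10^2)/2 = 2/2 = 1, a_2 = floor((10 + 10)/1) = 20.
  m_3 = 1*20 - 10 = 10, d_3 = (102 - 10^2)/1 = 2/1 = 2: (m_3, d_3) = (m_1, d_1) = (10, 2), so from here the quotients repeat a_1, a_2; the period length is 2.
So sqrt(102) = [10; (10, 20)] with period length k = 2.
k is even, so the fundamental solution of x^2 - 102y^2 = 1 is (p_{k-1}, q_{k-1}) = (p_1, q_1); compute convergents through index 1.
Convergents (p_i = a_i*p_{i-1} + p_{i-2}, q_i = a_i*q_{i-1} + q_{i-2} with p_{-2}=0, p_{-1}=1, q_{-2}=1, q_{-1}=0):
  i=0: a_0=10, p_0 = 10*1 + 0 = 10, q_0 = 10*0 + 1 = 1.
  i=1: a_1=10, p_1 = 10*10 + 1 = 101, q_1 = 10*1 + 0 = 10.
Check: 101^2 - 102*10^2 = 10201 - 10200 = 1, so (x, y) = (101, 10) solves the equation, and by the theorem it is the least positive solution.

(x, y) = (101, 10)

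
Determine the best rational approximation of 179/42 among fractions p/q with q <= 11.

47/11

Expand x = 179/42 as a continued fraction with the Euclidean algorithm:
  179 = 4*42 + 11, so a_0 = 4.
  42 = 3*11 + 9, so a_1 = 3.
  11 = 1*9 + 2, so a_2 = 1.
  9 = 4*2 + 1, so a_3 = 4.
  2 = 2*1 + 0, so a_4 = 2.
so x = [4; 3, 1, 4, 2].
Convergents (p_i = a_i*p_{i-1} + p_{i-2}, q_i = a_i*q_{i-1} + q_{i-2} with p_{-2}=0, p_{-1}=1, q_{-2}=1, q_{-1}=0), until the denominator exceeds 11:
  i=0: a_0=4, p_0 = 4*1 + 0 = 4, q_0 = 4*0 + 1 = 1.
  i=1: a_1=3, p_1 = 3*4 + 1 = 13, q_1 = 3*1 + 0 = 3.
  i=2: a_2=1, p_2 = 1*13 + 4 = 17, q_2 = 1*3 + 1 = 4.
  i=3: a_3=4, p_3 = 4*17 + 13 = 81, q_3 = 4*4 + 3 = 19.
q_3 = 19 > 11, so the last convergent with denominator <= 11 is p_2/q_2 = 17/4.
The closest fraction with denominator <= 11 is either p_2/q_2 or the intermediate fraction (k*p_2 + p_1)/(k*q_2 + q_1) with the largest k >= 1 whose denominator stays <= 11; these approach x as k grows, and every other convergent or intermediate fraction in range is farther away.
Largest k: floor((11 - q_1)/q_2) = floor((11 - 3)/4) = 2.
That gives (2*17 + 13)/(2*4 + 3) = 47/11.
Compare the errors: |x - 17/4| = |179*4 - 17*42|/(42*4) = 2/168, and |x - 47/11| = |179*11 - 47*42|/(42*11) = 5/462.
Cross-multiplying, 5*168 = 840 < 924 = 2*462, so 5/462 is smaller: the intermediate fraction 47/11 is closer to x than 17/4.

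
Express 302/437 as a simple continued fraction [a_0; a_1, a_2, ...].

Run the Euclidean algorithm on 302 and 437; the successive quotients are the partial quotients a_0, a_1, ... (each step inverts the fractional part left over by the previous one):
  302 = 0*437 + 302, so a_0 = 0.
  437 = 1*302 + 135, so a_1 = 1.
  302 = 2*135 + 32, so a_2 = 2.
  135 = 4*32 + 7, so a_3 = 4.
  32 = 4*7 + 4, so a_4 = 4.
  7 = 1*4 + 3, so a_5 = 1.
  4 = 1*3 + 1, so a_6 = 1.
  3 = 3*1 + 0, so a_7 = 3.
The remainder reaches 0 after 8 divisions, so the expansion has 8 partial quotients, read off in order.

[0; 1, 2, 4, 4, 1, 1, 3]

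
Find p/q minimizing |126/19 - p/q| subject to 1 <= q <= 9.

Expand x = 126/19 as a continued fraction with the Euclidean algorithm:
  126 = 6*19 + 12, so a_0 = 6.
  19 = 1*12 + 7, so a_1 = 1.
  12 = 1*7 + 5, so a_2 = 1.
  7 = 1*5 + 2, so a_3 = 1.
  5 = 2*2 + 1, so a_4 = 2.
  2 = 2*1 + 0, so a_5 = 2.
so x = [6; 1, 1, 1, 2, 2].
Convergents (p_i = a_i*p_{i-1} + p_{i-2}, q_i = a_i*q_{i-1} + q_{i-2} with p_{-2}=0, p_{-1}=1, q_{-2}=1, q_{-1}=0), until the denominator exceeds 9:
  i=0: a_0=6, p_0 = 6*1 + 0 = 6, q_0 = 6*0 + 1 = 1.
  i=1: a_1=1, p_1 = 1*6 + 1 = 7, q_1 = 1*1 + 0 = 1.
  i=2: a_2=1, p_2 = 1*7 + 6 = 13, q_2 = 1*1 + 1 = 2.
  i=3: a_3=1, p_3 = 1*13 + 7 = 20, q_3 = 1*2 + 1 = 3.
  i=4: a_4=2, p_4 = 2*20 + 13 = 53, q_4 = 2*3 + 2 = 8.
  i=5: a_5=2, p_5 = 2*53 + 20 = 126, q_5 = 2*8 + 3 = 19.
q_5 = 19 > 9, so the last convergent with denominator <= 9 is p_4/q_4 = 53/8.
The closest fraction with denominator <= 9 is either p_4/q_4 or the intermediate fraction (k*p_4 + p_3)/(k*q_4 + q_3) with the largest k >= 1 whose denominator stays <= 9; these approach x as k grows, and every other convergent or intermediate fraction in range is farther away.
Largest k: floor((9 - q_3)/q_4) = floor((9 - 3)/8) = 0.
Since k = 0, no intermediate fraction beyond p_4/q_4 has denominator <= 9, so the convergent 53/8 is the closest (its error is |126*8 - 53*19|/(19*8) = 1/152).

53/8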